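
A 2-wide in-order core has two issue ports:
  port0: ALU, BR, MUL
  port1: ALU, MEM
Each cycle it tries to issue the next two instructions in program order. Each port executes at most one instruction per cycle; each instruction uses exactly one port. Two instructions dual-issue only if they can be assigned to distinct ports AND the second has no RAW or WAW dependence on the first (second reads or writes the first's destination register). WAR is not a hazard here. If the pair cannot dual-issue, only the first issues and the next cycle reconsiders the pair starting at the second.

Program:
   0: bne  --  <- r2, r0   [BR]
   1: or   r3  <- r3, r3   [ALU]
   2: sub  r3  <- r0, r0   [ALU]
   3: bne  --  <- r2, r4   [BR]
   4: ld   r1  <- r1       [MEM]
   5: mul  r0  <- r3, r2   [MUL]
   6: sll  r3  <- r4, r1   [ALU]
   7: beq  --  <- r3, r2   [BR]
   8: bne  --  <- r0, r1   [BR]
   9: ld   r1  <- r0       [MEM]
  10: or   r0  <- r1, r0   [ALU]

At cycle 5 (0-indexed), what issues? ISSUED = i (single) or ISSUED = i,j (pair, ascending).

ISSUED = 8,9

0. bne.BR or.ALU @i0&i1  | dual
1. sub.ALU bne.BR @i2&i3  | dual
2. ld.MEM mul.MUL @i4&i5  | dual
3. sll.ALU @i6  | RAW r3
4. beq.BR @i7  | no-port BR/BR
5. bne.BR ld.MEM @i8&i9  | dual
6. or.ALU @i10  | tail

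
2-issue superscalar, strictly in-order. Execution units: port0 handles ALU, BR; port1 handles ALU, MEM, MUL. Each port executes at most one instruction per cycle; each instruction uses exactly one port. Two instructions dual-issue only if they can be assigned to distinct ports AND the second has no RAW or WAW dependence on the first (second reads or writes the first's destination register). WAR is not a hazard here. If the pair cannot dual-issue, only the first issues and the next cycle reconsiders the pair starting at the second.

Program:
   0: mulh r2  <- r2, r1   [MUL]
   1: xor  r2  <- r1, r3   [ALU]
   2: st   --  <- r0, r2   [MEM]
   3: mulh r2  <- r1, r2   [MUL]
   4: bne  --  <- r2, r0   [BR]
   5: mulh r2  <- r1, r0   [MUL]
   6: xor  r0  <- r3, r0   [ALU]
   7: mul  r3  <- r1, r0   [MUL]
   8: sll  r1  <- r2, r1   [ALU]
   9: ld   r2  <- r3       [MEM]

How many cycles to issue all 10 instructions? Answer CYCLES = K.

0. mulh.MUL @i0  | WAW r2
1. xor.ALU @i1  | RAW r2
2. st.MEM @i2  | no-port MEM/MUL
3. mulh.MUL @i3  | RAW r2
4. bne.BR/mulh.MUL @i4,i5  | pair
5. xor.ALU @i6  | RAW r0
6. mul.MUL/sll.ALU @i7,i8  | pair
7. ld.MEM @i9  | tail

CYCLES = 8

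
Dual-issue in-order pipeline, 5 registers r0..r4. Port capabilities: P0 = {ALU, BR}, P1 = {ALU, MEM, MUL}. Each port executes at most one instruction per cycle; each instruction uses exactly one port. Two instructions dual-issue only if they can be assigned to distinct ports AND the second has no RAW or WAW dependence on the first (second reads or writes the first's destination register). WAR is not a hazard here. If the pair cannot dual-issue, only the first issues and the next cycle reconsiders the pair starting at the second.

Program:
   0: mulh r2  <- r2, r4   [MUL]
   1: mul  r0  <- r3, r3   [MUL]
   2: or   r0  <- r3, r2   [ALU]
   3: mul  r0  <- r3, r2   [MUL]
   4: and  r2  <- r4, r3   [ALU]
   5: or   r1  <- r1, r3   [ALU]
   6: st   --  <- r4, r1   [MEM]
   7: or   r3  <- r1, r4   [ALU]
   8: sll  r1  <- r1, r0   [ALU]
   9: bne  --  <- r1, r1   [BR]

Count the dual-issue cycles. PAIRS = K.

PAIRS = 2

t=0 i0:mulh ; no-port MUL/MUL
t=1 i1:mul ; WAW r0
t=2 i2:or ; WAW r0
t=3 i3&i4:mul/and ; 2-wide
t=4 i5:or ; RAW r1
t=5 i6&i7:st/or ; 2-wide
t=6 i8:sll ; RAW r1
t=7 i9:bne ; tail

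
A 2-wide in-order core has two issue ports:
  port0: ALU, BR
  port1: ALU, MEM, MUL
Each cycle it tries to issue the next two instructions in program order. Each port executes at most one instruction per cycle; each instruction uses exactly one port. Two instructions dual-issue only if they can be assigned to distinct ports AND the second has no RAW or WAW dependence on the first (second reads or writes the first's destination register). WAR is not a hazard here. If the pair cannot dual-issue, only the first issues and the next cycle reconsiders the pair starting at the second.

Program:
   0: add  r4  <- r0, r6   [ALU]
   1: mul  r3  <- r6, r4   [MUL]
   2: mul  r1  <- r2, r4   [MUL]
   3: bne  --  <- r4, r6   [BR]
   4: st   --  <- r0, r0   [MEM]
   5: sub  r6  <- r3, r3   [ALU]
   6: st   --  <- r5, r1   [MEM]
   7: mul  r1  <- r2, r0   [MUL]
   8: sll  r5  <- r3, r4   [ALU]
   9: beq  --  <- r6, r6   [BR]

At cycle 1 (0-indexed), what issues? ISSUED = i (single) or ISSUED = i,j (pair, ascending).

ISSUED = 1

c0: i0 add  RAW r4
c1: i1 mul  no-port MUL/MUL
c2: i2&i3 mul/bne  2-wide
c3: i4&i5 st/sub  2-wide
c4: i6 st  no-port MEM/MUL
c5: i7&i8 mul/sll  2-wide
c6: i9 beq  tail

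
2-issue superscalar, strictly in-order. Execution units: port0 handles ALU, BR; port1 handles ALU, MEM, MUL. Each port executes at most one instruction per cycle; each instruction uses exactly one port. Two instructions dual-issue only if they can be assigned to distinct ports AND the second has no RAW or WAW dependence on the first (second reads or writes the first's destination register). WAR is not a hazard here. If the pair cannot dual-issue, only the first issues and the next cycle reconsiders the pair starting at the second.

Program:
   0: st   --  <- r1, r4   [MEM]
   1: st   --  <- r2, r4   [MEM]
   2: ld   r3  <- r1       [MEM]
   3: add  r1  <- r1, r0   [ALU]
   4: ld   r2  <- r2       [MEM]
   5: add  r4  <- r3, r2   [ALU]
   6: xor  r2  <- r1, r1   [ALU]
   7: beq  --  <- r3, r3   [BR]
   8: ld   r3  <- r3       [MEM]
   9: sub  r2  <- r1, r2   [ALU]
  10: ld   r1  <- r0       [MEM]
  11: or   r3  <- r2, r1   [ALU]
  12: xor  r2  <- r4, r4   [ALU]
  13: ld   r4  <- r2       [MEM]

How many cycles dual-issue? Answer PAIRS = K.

#0 head=0: st i0 no-port MEM/MEM
#1 head=1: st i1 no-port MEM/MEM
#2 head=2: ld+add i2+i3 dual
#3 head=4: ld i4 RAW r2
#4 head=5: add+xor i5+i6 dual
#5 head=7: beq+ld i7+i8 dual
#6 head=9: sub+ld i9+i10 dual
#7 head=11: or+xor i11+i12 dual
#8 head=13: ld i13 tail

PAIRS = 5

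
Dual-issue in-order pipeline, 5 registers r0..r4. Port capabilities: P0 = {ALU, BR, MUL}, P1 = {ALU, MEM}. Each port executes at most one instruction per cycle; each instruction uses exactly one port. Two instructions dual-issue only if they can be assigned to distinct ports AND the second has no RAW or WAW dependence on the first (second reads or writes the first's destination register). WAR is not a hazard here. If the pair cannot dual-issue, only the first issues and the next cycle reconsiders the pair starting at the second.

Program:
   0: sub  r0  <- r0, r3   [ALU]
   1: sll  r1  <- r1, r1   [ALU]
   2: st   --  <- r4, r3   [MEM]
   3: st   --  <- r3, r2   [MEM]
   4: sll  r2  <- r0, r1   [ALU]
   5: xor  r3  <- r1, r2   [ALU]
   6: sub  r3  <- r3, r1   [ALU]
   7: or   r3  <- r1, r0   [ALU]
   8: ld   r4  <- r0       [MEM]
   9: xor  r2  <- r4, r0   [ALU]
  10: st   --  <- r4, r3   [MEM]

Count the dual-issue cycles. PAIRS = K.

c0: i0,i1 sub.ALU sll.ALU  pair
c1: i2 st.MEM  no-port MEM/MEM
c2: i3,i4 st.MEM sll.ALU  pair
c3: i5 xor.ALU  RAW+WAW r3
c4: i6 sub.ALU  WAW r3
c5: i7,i8 or.ALU ld.MEM  pair
c6: i9,i10 xor.ALU st.MEM  pair

PAIRS = 4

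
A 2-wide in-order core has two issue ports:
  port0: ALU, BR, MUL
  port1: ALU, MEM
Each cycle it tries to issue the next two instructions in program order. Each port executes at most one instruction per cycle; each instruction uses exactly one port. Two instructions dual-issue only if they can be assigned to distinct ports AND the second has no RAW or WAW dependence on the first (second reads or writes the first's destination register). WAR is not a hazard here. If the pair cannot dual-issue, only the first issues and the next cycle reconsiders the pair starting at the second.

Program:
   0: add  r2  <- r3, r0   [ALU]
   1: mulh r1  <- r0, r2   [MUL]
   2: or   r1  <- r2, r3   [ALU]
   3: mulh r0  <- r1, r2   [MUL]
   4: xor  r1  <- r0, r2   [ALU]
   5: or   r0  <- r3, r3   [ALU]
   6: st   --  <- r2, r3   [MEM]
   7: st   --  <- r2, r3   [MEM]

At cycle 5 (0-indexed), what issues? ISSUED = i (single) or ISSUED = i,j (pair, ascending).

ISSUED = 6

  cy0 -> i0 (add.ALU) RAW r2
  cy1 -> i1 (mulh.MUL) WAW r1
  cy2 -> i2 (or.ALU) RAW r1
  cy3 -> i3 (mulh.MUL) RAW r0
  cy4 -> i4&i5 (xor.ALU or.ALU) dual
  cy5 -> i6 (st.MEM) no-port MEM/MEM
  cy6 -> i7 (st.MEM) tail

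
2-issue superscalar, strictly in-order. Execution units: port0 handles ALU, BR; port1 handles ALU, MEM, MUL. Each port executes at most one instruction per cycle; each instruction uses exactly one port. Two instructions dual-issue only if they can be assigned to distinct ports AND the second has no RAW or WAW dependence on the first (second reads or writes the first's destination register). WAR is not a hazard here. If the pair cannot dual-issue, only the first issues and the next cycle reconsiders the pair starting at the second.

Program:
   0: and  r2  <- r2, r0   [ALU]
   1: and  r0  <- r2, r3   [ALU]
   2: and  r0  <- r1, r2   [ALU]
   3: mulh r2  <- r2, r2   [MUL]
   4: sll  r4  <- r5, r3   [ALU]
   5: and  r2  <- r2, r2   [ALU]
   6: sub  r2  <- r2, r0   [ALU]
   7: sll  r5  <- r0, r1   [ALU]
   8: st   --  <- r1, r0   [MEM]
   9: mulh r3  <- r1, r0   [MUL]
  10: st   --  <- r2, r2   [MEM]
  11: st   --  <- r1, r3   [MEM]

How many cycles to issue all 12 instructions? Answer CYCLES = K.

CYCLES = 9

c0: i0 and  RAW r2
c1: i1 and  WAW r0
c2: i2,i3 and;mulh  pair
c3: i4,i5 sll;and  pair
c4: i6,i7 sub;sll  pair
c5: i8 st  no-port MEM/MUL
c6: i9 mulh  no-port MUL/MEM
c7: i10 st  no-port MEM/MEM
c8: i11 st  tail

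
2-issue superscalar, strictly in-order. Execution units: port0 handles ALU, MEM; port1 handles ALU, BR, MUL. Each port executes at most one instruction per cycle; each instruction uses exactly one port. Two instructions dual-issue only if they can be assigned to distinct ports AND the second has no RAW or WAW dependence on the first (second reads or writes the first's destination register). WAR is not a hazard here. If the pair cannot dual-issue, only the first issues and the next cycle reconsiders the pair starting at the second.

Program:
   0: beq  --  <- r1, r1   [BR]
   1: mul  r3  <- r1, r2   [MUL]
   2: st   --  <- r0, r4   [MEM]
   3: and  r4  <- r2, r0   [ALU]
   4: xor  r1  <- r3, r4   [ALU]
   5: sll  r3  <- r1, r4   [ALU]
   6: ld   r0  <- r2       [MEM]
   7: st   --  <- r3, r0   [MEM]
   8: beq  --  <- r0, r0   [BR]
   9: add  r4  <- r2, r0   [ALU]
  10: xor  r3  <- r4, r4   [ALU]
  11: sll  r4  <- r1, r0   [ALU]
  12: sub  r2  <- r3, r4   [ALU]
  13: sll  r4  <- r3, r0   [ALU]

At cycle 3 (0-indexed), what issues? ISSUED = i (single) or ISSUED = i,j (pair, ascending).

t=0 i0:beq.BR ; no-port BR/MUL
t=1 i1/i2:mul.MUL+st.MEM ; dual
t=2 i3:and.ALU ; RAW r4
t=3 i4:xor.ALU ; RAW r1
t=4 i5/i6:sll.ALU+ld.MEM ; dual
t=5 i7/i8:st.MEM+beq.BR ; dual
t=6 i9:add.ALU ; RAW r4
t=7 i10/i11:xor.ALU+sll.ALU ; dual
t=8 i12/i13:sub.ALU+sll.ALU ; dual

ISSUED = 4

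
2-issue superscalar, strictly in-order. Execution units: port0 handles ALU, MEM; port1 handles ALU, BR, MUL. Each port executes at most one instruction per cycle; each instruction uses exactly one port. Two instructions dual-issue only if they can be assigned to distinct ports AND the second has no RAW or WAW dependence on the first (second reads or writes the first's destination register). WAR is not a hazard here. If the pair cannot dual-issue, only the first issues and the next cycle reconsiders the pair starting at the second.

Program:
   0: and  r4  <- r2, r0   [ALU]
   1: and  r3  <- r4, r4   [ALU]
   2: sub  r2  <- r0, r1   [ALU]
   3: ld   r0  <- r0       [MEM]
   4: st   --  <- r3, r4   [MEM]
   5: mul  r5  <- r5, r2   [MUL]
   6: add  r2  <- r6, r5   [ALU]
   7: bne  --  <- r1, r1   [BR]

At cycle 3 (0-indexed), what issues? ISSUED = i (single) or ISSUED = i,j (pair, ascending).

#0 head=0: and.ALU i0 RAW r4
#1 head=1: and.ALU sub.ALU i1,i2 2-wide
#2 head=3: ld.MEM i3 no-port MEM/MEM
#3 head=4: st.MEM mul.MUL i4,i5 2-wide
#4 head=6: add.ALU bne.BR i6,i7 2-wide

ISSUED = 4,5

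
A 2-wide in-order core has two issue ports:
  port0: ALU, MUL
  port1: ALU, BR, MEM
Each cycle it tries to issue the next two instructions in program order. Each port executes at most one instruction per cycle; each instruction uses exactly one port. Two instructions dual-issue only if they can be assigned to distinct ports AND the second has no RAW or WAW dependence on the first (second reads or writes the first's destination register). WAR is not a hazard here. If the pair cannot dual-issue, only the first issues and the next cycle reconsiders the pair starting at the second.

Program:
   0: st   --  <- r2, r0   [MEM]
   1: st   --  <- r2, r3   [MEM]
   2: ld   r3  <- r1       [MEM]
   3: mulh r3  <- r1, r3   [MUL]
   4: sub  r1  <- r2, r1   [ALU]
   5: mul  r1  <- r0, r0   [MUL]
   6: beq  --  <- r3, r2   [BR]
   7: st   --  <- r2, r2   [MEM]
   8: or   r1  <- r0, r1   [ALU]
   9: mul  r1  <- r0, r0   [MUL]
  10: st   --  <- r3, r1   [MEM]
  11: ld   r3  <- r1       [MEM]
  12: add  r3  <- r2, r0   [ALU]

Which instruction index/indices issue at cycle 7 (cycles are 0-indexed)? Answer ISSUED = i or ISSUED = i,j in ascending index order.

c0: i0 st  no-port MEM/MEM
c1: i1 st  no-port MEM/MEM
c2: i2 ld  RAW+WAW r3
c3: i3,i4 mulh sub  2-wide
c4: i5,i6 mul beq  2-wide
c5: i7,i8 st or  2-wide
c6: i9 mul  RAW r1
c7: i10 st  no-port MEM/MEM
c8: i11 ld  WAW r3
c9: i12 add  tail

ISSUED = 10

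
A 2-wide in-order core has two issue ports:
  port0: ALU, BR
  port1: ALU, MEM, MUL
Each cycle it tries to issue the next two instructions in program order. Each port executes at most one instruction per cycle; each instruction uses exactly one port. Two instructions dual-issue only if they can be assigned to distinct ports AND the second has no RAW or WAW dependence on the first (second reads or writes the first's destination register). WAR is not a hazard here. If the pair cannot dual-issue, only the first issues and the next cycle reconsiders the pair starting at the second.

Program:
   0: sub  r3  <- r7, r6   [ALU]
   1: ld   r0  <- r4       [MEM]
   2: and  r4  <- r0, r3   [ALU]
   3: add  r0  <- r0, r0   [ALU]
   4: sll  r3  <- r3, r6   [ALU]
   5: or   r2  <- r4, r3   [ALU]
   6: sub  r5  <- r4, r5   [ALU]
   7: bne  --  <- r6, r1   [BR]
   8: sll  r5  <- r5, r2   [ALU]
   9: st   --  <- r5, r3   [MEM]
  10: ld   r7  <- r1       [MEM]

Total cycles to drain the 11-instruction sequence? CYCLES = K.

  cy0 -> i0&i1 (sub.ALU ld.MEM) dual
  cy1 -> i2&i3 (and.ALU add.ALU) dual
  cy2 -> i4 (sll.ALU) RAW r3
  cy3 -> i5&i6 (or.ALU sub.ALU) dual
  cy4 -> i7&i8 (bne.BR sll.ALU) dual
  cy5 -> i9 (st.MEM) no-port MEM/MEM
  cy6 -> i10 (ld.MEM) tail

CYCLES = 7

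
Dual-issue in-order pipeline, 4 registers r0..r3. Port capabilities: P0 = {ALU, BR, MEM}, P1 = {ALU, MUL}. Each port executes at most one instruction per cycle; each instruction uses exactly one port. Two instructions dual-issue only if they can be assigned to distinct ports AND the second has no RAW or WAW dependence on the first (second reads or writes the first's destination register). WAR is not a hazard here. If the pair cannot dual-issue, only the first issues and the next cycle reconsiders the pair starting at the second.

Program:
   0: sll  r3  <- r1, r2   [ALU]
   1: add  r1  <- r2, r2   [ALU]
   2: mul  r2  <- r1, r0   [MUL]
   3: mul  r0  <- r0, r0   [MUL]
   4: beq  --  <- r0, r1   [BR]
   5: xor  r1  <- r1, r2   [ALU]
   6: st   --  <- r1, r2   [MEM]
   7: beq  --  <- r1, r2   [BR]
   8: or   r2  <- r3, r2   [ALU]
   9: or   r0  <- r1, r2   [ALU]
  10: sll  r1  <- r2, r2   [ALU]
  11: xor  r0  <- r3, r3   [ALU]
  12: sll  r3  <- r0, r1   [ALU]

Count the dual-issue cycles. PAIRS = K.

PAIRS = 4

t=0 i0+i1:sll.ALU+add.ALU ; pair
t=1 i2:mul.MUL ; no-port MUL/MUL
t=2 i3:mul.MUL ; RAW r0
t=3 i4+i5:beq.BR+xor.ALU ; pair
t=4 i6:st.MEM ; no-port MEM/BR
t=5 i7+i8:beq.BR+or.ALU ; pair
t=6 i9+i10:or.ALU+sll.ALU ; pair
t=7 i11:xor.ALU ; RAW r0
t=8 i12:sll.ALU ; tail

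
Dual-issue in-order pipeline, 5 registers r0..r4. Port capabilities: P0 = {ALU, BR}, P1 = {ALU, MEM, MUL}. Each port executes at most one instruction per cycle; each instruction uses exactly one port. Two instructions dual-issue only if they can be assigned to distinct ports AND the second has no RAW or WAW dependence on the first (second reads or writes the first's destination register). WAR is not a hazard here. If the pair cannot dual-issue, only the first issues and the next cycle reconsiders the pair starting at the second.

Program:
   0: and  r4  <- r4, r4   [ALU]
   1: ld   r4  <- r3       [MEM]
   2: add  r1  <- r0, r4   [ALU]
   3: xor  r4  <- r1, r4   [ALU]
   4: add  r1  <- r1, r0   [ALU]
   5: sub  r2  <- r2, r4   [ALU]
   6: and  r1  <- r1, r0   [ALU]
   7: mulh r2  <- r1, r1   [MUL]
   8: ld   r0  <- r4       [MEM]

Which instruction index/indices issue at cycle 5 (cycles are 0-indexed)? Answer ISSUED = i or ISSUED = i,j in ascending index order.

ISSUED = 7

0. and.ALU @i0  | WAW r4
1. ld.MEM @i1  | RAW r4
2. add.ALU @i2  | RAW r1
3. xor.ALU add.ALU @i3+i4  | dual
4. sub.ALU and.ALU @i5+i6  | dual
5. mulh.MUL @i7  | no-port MUL/MEM
6. ld.MEM @i8  | tail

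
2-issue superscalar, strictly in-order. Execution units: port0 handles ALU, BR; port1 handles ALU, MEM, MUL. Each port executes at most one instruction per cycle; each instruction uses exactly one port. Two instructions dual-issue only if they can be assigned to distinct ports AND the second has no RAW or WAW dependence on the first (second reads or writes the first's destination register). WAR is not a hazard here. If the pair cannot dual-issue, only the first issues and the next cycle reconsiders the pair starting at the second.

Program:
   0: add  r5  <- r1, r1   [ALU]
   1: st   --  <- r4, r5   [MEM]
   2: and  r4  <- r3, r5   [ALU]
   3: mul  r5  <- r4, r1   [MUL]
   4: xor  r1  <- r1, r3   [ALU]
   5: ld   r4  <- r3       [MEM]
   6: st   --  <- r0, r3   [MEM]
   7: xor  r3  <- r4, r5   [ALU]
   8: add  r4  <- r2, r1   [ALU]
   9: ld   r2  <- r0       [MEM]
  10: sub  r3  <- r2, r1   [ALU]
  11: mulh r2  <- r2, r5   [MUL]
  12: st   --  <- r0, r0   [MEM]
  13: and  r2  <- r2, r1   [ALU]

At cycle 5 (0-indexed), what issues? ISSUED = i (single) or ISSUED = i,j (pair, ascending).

ISSUED = 8,9

0. add.ALU @i0  | RAW r5
1. st.MEM;and.ALU @i1,i2  | 2-wide
2. mul.MUL;xor.ALU @i3,i4  | 2-wide
3. ld.MEM @i5  | no-port MEM/MEM
4. st.MEM;xor.ALU @i6,i7  | 2-wide
5. add.ALU;ld.MEM @i8,i9  | 2-wide
6. sub.ALU;mulh.MUL @i10,i11  | 2-wide
7. st.MEM;and.ALU @i12,i13  | 2-wide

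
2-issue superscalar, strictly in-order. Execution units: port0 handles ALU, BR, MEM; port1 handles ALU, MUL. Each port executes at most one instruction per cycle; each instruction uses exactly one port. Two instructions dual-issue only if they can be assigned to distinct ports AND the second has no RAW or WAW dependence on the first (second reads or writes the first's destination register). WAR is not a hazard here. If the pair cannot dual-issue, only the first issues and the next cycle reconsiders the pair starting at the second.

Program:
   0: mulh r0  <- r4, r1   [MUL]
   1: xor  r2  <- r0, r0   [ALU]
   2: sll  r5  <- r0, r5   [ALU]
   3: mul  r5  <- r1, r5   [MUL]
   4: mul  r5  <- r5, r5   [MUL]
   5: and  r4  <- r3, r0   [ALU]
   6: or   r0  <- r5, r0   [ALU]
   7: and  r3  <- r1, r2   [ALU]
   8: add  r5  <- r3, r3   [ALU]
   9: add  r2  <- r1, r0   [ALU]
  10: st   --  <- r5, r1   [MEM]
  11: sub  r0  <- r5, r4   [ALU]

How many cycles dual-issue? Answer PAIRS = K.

PAIRS = 5

c0: i0 mulh.MUL  RAW r0
c1: i1+i2 xor.ALU sll.ALU  2-wide
c2: i3 mul.MUL  no-port MUL/MUL
c3: i4+i5 mul.MUL and.ALU  2-wide
c4: i6+i7 or.ALU and.ALU  2-wide
c5: i8+i9 add.ALU add.ALU  2-wide
c6: i10+i11 st.MEM sub.ALU  2-wide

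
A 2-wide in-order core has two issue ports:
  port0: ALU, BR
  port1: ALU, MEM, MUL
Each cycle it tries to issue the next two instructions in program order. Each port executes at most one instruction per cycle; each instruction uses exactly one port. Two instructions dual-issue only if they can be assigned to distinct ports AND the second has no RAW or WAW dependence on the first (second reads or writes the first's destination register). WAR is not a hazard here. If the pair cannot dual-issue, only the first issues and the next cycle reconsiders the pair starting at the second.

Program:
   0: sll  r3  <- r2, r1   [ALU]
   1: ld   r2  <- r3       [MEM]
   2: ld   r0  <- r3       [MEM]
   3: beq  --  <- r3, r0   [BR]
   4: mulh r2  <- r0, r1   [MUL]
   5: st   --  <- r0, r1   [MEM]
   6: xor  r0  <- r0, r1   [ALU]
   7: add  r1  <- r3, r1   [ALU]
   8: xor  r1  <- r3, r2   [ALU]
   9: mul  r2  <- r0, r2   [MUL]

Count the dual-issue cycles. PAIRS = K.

#0 head=0: sll i0 RAW r3
#1 head=1: ld i1 no-port MEM/MEM
#2 head=2: ld i2 RAW r0
#3 head=3: beq;mulh i3/i4 dual
#4 head=5: st;xor i5/i6 dual
#5 head=7: add i7 WAW r1
#6 head=8: xor;mul i8/i9 dual

PAIRS = 3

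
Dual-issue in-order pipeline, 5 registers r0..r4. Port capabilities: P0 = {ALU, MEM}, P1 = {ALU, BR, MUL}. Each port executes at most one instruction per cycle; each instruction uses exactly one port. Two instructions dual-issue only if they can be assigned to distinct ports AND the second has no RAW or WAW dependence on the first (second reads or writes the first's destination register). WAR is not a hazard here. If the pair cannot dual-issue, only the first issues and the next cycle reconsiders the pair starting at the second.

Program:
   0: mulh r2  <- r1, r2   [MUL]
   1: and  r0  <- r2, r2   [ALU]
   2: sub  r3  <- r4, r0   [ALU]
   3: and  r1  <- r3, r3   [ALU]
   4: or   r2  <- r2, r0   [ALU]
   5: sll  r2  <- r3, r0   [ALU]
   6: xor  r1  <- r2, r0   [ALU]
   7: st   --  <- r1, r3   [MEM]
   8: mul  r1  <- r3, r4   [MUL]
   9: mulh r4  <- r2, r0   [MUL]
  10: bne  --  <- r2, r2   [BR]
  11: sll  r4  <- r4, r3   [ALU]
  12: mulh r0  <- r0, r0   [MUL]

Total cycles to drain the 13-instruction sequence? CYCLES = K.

0. mulh.MUL @i0  | RAW r2
1. and.ALU @i1  | RAW r0
2. sub.ALU @i2  | RAW r3
3. and.ALU or.ALU @i3,i4  | pair
4. sll.ALU @i5  | RAW r2
5. xor.ALU @i6  | RAW r1
6. st.MEM mul.MUL @i7,i8  | pair
7. mulh.MUL @i9  | no-port MUL/BR
8. bne.BR sll.ALU @i10,i11  | pair
9. mulh.MUL @i12  | tail

CYCLES = 10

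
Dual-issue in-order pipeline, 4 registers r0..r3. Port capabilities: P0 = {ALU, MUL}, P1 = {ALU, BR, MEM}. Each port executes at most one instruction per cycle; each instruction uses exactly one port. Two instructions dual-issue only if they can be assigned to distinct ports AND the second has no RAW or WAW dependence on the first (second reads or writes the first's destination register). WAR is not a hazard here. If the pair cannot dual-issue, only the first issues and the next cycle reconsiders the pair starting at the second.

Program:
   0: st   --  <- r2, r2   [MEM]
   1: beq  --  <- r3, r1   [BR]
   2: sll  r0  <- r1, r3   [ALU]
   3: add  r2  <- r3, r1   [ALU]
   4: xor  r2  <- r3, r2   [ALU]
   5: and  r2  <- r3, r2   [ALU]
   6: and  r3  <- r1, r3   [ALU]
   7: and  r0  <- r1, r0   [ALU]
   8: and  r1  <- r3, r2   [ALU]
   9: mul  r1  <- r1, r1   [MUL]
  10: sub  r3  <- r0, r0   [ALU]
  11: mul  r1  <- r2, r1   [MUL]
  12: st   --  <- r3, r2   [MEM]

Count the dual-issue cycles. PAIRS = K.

PAIRS = 5

[0] i0  st  -- no-port MEM/BR
[1] i1+i2  beq sll  -- dual
[2] i3  add  -- RAW+WAW r2
[3] i4  xor  -- RAW+WAW r2
[4] i5+i6  and and  -- dual
[5] i7+i8  and and  -- dual
[6] i9+i10  mul sub  -- dual
[7] i11+i12  mul st  -- dual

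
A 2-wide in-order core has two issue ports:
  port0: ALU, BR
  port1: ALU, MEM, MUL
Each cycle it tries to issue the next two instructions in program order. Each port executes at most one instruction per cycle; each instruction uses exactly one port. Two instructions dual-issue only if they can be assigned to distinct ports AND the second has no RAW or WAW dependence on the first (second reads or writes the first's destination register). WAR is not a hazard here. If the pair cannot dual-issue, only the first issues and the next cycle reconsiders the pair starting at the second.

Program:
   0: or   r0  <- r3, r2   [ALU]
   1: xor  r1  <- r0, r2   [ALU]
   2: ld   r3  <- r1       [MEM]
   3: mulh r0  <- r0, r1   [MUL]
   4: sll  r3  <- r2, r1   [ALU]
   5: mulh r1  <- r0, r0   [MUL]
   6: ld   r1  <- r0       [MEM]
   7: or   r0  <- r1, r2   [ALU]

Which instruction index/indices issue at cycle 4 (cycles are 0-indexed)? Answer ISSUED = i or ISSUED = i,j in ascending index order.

ISSUED = 5

[0] i0  or  -- RAW r0
[1] i1  xor  -- RAW r1
[2] i2  ld  -- no-port MEM/MUL
[3] i3+i4  mulh sll  -- pair
[4] i5  mulh  -- no-port MUL/MEM
[5] i6  ld  -- RAW r1
[6] i7  or  -- tail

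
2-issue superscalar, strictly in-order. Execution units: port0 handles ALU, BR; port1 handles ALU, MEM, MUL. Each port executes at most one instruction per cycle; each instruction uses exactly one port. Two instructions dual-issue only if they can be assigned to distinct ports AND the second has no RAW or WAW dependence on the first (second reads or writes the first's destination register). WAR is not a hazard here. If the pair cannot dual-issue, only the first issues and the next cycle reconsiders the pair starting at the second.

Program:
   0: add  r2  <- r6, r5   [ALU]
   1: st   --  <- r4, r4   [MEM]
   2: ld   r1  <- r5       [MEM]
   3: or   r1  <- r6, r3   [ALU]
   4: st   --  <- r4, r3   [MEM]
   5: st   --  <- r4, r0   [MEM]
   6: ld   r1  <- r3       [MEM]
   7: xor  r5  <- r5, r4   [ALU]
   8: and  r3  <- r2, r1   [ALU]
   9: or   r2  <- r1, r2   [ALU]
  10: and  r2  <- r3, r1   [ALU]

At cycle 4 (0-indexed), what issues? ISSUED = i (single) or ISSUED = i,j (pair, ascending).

0. add.ALU st.MEM @i0,i1  | dual
1. ld.MEM @i2  | WAW r1
2. or.ALU st.MEM @i3,i4  | dual
3. st.MEM @i5  | no-port MEM/MEM
4. ld.MEM xor.ALU @i6,i7  | dual
5. and.ALU or.ALU @i8,i9  | dual
6. and.ALU @i10  | tail

ISSUED = 6,7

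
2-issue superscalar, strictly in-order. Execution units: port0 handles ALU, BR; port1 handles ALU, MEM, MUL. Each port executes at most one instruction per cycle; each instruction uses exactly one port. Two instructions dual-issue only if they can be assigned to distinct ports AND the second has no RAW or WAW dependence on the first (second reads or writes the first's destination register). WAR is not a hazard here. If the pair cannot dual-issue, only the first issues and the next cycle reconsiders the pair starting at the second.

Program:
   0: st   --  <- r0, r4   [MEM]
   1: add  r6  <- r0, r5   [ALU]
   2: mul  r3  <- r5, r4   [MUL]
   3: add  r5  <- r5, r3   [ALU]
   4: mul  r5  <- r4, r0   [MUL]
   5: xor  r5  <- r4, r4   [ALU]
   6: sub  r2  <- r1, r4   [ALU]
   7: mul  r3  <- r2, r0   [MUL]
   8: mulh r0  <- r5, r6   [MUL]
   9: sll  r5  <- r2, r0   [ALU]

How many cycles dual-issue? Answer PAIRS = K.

PAIRS = 2

#0 head=0: st+add i0,i1 dual
#1 head=2: mul i2 RAW r3
#2 head=3: add i3 WAW r5
#3 head=4: mul i4 WAW r5
#4 head=5: xor+sub i5,i6 dual
#5 head=7: mul i7 no-port MUL/MUL
#6 head=8: mulh i8 RAW r0
#7 head=9: sll i9 tail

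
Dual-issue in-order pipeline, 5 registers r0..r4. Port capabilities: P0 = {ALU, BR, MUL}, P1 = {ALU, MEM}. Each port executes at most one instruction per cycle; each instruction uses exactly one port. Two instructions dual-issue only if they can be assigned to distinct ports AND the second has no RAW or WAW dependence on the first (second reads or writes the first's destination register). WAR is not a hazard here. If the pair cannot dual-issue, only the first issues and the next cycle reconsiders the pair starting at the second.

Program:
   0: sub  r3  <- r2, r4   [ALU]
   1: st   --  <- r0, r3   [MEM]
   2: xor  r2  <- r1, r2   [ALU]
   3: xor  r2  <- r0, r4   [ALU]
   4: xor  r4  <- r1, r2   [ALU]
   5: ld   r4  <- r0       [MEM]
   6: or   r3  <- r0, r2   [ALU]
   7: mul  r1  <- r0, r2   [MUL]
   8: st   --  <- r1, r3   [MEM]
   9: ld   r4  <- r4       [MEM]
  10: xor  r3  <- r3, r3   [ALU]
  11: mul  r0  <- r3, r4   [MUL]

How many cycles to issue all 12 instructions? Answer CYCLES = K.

0. sub @i0  | RAW r3
1. st;xor @i1,i2  | 2-wide
2. xor @i3  | RAW r2
3. xor @i4  | WAW r4
4. ld;or @i5,i6  | 2-wide
5. mul @i7  | RAW r1
6. st @i8  | no-port MEM/MEM
7. ld;xor @i9,i10  | 2-wide
8. mul @i11  | tail

CYCLES = 9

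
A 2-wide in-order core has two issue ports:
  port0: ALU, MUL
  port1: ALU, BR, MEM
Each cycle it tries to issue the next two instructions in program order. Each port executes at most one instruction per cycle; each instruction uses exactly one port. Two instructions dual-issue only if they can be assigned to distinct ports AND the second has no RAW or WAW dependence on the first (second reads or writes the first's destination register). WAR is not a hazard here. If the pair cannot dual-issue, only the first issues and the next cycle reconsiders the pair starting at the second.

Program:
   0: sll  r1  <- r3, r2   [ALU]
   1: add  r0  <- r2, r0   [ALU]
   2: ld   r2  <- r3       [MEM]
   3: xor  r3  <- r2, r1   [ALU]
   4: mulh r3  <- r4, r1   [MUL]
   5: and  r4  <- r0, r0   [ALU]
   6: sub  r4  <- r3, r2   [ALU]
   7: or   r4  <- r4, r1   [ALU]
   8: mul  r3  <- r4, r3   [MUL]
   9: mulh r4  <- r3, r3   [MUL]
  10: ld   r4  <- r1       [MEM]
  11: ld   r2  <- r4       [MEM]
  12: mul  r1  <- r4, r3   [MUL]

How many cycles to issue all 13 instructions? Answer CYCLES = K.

t=0 i0&i1:sll/add ; pair
t=1 i2:ld ; RAW r2
t=2 i3:xor ; WAW r3
t=3 i4&i5:mulh/and ; pair
t=4 i6:sub ; RAW+WAW r4
t=5 i7:or ; RAW r4
t=6 i8:mul ; no-port MUL/MUL
t=7 i9:mulh ; WAW r4
t=8 i10:ld ; no-port MEM/MEM
t=9 i11&i12:ld/mul ; pair

CYCLES = 10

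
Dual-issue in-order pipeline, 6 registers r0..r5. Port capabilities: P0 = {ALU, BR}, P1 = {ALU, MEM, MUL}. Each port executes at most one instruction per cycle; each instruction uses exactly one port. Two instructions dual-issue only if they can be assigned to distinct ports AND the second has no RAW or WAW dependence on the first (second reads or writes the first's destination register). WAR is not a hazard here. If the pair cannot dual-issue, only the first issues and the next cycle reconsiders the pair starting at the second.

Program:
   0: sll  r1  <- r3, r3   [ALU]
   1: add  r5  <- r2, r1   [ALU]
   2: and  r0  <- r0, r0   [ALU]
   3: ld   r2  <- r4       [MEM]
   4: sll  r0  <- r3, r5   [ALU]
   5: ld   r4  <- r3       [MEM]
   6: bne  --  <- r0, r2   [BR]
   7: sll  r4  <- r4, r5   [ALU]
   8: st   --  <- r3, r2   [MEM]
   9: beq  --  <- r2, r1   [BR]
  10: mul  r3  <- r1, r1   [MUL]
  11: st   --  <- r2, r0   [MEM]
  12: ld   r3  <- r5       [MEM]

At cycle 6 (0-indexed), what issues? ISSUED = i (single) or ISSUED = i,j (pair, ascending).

ISSUED = 11

  cy0 -> i0 (sll) RAW r1
  cy1 -> i1,i2 (add;and) 2-wide
  cy2 -> i3,i4 (ld;sll) 2-wide
  cy3 -> i5,i6 (ld;bne) 2-wide
  cy4 -> i7,i8 (sll;st) 2-wide
  cy5 -> i9,i10 (beq;mul) 2-wide
  cy6 -> i11 (st) no-port MEM/MEM
  cy7 -> i12 (ld) tail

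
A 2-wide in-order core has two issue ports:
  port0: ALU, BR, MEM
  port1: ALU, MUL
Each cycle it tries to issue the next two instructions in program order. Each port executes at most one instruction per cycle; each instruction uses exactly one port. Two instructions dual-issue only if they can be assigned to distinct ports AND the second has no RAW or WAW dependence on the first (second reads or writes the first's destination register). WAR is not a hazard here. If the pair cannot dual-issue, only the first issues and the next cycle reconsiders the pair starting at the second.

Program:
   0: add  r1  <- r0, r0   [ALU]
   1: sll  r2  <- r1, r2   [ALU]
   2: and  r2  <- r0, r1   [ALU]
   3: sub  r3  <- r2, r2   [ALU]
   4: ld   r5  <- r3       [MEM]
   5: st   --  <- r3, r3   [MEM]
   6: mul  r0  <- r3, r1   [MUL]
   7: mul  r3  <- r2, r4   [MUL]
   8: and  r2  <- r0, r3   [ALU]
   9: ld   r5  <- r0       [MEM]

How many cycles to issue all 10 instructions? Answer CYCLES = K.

CYCLES = 8

#0 head=0: add.ALU i0 RAW r1
#1 head=1: sll.ALU i1 WAW r2
#2 head=2: and.ALU i2 RAW r2
#3 head=3: sub.ALU i3 RAW r3
#4 head=4: ld.MEM i4 no-port MEM/MEM
#5 head=5: st.MEM+mul.MUL i5+i6 pair
#6 head=7: mul.MUL i7 RAW r3
#7 head=8: and.ALU+ld.MEM i8+i9 pair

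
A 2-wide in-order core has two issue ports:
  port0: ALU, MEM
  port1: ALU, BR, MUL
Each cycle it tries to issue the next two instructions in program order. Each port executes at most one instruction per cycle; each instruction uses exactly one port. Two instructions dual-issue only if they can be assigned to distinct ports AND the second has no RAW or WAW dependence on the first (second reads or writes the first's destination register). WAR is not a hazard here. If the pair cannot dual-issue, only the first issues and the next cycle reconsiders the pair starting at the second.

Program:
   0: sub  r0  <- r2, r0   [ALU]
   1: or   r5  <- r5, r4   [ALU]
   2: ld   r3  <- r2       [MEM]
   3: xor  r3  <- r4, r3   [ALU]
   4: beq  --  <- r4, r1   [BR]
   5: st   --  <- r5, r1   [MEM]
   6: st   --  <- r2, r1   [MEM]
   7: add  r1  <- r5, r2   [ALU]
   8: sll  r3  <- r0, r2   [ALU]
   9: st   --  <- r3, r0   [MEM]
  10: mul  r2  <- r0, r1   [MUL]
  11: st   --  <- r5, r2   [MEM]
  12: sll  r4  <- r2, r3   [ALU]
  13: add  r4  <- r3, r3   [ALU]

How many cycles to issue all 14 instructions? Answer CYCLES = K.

CYCLES = 9

[0] i0/i1  sub+or  -- pair
[1] i2  ld  -- RAW+WAW r3
[2] i3/i4  xor+beq  -- pair
[3] i5  st  -- no-port MEM/MEM
[4] i6/i7  st+add  -- pair
[5] i8  sll  -- RAW r3
[6] i9/i10  st+mul  -- pair
[7] i11/i12  st+sll  -- pair
[8] i13  add  -- tail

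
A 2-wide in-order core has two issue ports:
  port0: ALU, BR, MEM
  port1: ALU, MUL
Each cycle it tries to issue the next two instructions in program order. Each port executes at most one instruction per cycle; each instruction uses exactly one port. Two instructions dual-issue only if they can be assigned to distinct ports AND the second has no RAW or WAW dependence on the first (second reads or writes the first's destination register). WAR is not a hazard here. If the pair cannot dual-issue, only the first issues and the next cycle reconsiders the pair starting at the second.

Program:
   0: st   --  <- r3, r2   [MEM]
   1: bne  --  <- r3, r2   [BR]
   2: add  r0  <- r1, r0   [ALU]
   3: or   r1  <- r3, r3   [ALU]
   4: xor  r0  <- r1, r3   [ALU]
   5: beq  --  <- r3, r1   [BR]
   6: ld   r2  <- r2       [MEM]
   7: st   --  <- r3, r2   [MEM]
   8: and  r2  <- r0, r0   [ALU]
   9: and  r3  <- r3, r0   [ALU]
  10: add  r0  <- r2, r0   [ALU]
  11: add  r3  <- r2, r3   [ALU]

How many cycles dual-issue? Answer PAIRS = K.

#0 head=0: st i0 no-port MEM/BR
#1 head=1: bne;add i1,i2 pair
#2 head=3: or i3 RAW r1
#3 head=4: xor;beq i4,i5 pair
#4 head=6: ld i6 no-port MEM/MEM
#5 head=7: st;and i7,i8 pair
#6 head=9: and;add i9,i10 pair
#7 head=11: add i11 tail

PAIRS = 4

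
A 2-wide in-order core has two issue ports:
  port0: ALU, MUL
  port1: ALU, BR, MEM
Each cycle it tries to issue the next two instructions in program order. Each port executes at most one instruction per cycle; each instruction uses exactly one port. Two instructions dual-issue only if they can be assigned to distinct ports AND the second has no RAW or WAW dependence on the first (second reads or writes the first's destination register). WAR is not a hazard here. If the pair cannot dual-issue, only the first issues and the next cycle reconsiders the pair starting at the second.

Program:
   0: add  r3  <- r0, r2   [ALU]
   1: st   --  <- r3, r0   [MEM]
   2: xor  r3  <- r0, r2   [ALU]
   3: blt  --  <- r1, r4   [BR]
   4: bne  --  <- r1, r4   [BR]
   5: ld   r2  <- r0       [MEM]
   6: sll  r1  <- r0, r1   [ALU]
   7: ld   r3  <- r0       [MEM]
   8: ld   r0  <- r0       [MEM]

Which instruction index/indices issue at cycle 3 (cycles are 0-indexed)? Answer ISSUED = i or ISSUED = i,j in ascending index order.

0. add @i0  | RAW r3
1. st xor @i1,i2  | dual
2. blt @i3  | no-port BR/BR
3. bne @i4  | no-port BR/MEM
4. ld sll @i5,i6  | dual
5. ld @i7  | no-port MEM/MEM
6. ld @i8  | tail

ISSUED = 4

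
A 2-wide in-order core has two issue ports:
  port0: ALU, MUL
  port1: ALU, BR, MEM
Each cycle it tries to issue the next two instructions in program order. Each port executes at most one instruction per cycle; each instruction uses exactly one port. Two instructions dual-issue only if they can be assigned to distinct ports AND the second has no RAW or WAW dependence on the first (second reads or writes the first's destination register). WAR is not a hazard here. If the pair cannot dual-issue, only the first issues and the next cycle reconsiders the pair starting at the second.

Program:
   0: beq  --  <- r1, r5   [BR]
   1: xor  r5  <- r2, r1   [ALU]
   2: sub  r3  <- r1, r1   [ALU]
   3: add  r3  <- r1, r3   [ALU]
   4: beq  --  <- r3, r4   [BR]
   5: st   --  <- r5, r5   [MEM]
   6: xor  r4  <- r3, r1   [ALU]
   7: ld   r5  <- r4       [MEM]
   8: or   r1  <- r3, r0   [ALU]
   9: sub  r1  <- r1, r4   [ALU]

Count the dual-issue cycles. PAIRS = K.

PAIRS = 3

t=0 i0&i1:beq/xor ; pair
t=1 i2:sub ; RAW+WAW r3
t=2 i3:add ; RAW r3
t=3 i4:beq ; no-port BR/MEM
t=4 i5&i6:st/xor ; pair
t=5 i7&i8:ld/or ; pair
t=6 i9:sub ; tail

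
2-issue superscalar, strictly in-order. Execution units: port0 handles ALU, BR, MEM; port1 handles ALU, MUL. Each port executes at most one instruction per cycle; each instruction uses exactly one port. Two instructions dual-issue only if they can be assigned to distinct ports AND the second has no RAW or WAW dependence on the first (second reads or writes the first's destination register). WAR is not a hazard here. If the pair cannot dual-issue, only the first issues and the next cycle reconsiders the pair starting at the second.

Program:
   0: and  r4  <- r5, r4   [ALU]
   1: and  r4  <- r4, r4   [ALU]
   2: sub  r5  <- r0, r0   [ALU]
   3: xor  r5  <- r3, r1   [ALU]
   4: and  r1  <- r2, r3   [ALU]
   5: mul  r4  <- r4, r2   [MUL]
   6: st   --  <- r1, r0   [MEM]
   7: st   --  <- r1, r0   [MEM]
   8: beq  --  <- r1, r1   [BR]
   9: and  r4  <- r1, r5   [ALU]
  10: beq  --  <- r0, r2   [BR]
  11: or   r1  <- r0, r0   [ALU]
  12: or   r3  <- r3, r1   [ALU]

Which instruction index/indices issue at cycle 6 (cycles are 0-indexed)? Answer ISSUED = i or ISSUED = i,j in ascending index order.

c0: i0 and  RAW+WAW r4
c1: i1,i2 and;sub  2-wide
c2: i3,i4 xor;and  2-wide
c3: i5,i6 mul;st  2-wide
c4: i7 st  no-port MEM/BR
c5: i8,i9 beq;and  2-wide
c6: i10,i11 beq;or  2-wide
c7: i12 or  tail

ISSUED = 10,11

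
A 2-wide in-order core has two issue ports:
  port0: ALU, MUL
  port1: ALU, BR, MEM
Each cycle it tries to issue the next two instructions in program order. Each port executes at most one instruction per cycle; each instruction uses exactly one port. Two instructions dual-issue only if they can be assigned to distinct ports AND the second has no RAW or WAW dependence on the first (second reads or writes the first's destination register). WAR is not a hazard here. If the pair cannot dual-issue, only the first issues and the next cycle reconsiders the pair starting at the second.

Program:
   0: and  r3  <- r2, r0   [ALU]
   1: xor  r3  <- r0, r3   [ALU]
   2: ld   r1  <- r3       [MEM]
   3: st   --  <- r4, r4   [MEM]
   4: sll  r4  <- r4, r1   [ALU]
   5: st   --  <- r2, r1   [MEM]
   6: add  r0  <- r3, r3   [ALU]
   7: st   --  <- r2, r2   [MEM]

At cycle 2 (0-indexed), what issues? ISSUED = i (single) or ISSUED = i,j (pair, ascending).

[0] i0  and  -- RAW+WAW r3
[1] i1  xor  -- RAW r3
[2] i2  ld  -- no-port MEM/MEM
[3] i3,i4  st;sll  -- 2-wide
[4] i5,i6  st;add  -- 2-wide
[5] i7  st  -- tail

ISSUED = 2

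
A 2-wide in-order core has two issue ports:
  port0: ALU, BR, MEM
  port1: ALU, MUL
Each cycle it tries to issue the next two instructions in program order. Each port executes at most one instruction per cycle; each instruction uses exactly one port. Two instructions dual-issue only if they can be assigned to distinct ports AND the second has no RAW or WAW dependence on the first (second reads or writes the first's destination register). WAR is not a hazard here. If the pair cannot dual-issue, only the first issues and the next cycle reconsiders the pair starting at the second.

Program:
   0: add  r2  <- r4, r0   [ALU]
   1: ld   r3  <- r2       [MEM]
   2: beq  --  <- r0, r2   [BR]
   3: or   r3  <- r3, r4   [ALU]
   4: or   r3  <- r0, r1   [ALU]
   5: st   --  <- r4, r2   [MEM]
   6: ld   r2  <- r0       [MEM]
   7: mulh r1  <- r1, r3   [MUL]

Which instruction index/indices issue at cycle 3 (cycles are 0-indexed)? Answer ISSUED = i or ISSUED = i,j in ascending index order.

ISSUED = 4,5

  cy0 -> i0 (add.ALU) RAW r2
  cy1 -> i1 (ld.MEM) no-port MEM/BR
  cy2 -> i2/i3 (beq.BR;or.ALU) dual
  cy3 -> i4/i5 (or.ALU;st.MEM) dual
  cy4 -> i6/i7 (ld.MEM;mulh.MUL) dual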